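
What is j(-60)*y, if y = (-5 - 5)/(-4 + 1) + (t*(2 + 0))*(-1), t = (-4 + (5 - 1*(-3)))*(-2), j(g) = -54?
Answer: -1044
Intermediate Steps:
t = -8 (t = (-4 + (5 + 3))*(-2) = (-4 + 8)*(-2) = 4*(-2) = -8)
y = 58/3 (y = (-5 - 5)/(-4 + 1) - 8*(2 + 0)*(-1) = -10/(-3) - 8*2*(-1) = -10*(-⅓) - 16*(-1) = 10/3 + 16 = 58/3 ≈ 19.333)
j(-60)*y = -54*58/3 = -1044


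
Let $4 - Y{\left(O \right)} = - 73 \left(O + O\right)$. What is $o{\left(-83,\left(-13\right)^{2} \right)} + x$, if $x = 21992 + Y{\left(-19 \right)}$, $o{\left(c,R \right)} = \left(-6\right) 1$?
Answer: $19216$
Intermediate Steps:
$Y{\left(O \right)} = 4 + 146 O$ ($Y{\left(O \right)} = 4 - - 73 \left(O + O\right) = 4 - - 73 \cdot 2 O = 4 - - 146 O = 4 + 146 O$)
$o{\left(c,R \right)} = -6$
$x = 19222$ ($x = 21992 + \left(4 + 146 \left(-19\right)\right) = 21992 + \left(4 - 2774\right) = 21992 - 2770 = 19222$)
$o{\left(-83,\left(-13\right)^{2} \right)} + x = -6 + 19222 = 19216$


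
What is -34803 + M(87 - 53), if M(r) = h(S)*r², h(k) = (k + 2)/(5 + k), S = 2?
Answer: -238997/7 ≈ -34142.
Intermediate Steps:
h(k) = (2 + k)/(5 + k)
M(r) = 4*r²/7 (M(r) = ((2 + 2)/(5 + 2))*r² = (4/7)*r² = ((⅐)*4)*r² = 4*r²/7)
-34803 + M(87 - 53) = -34803 + 4*(87 - 53)²/7 = -34803 + (4/7)*34² = -34803 + (4/7)*1156 = -34803 + 4624/7 = -238997/7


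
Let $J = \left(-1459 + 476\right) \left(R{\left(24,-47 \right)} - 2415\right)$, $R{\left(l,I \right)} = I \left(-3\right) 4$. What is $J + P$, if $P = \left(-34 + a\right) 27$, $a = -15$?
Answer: $1818210$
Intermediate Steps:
$R{\left(l,I \right)} = - 12 I$ ($R{\left(l,I \right)} = - 3 I 4 = - 12 I$)
$P = -1323$ ($P = \left(-34 - 15\right) 27 = \left(-49\right) 27 = -1323$)
$J = 1819533$ ($J = \left(-1459 + 476\right) \left(\left(-12\right) \left(-47\right) - 2415\right) = - 983 \left(564 - 2415\right) = \left(-983\right) \left(-1851\right) = 1819533$)
$J + P = 1819533 - 1323 = 1818210$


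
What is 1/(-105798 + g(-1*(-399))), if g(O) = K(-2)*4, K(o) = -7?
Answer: -1/105826 ≈ -9.4495e-6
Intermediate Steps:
g(O) = -28 (g(O) = -7*4 = -28)
1/(-105798 + g(-1*(-399))) = 1/(-105798 - 28) = 1/(-105826) = -1/105826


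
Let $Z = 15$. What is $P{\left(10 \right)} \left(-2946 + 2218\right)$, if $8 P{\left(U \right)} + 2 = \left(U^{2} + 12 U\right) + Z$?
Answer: $-21203$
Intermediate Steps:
$P{\left(U \right)} = \frac{13}{8} + \frac{U^{2}}{8} + \frac{3 U}{2}$ ($P{\left(U \right)} = - \frac{1}{4} + \frac{\left(U^{2} + 12 U\right) + 15}{8} = - \frac{1}{4} + \frac{15 + U^{2} + 12 U}{8} = - \frac{1}{4} + \left(\frac{15}{8} + \frac{U^{2}}{8} + \frac{3 U}{2}\right) = \frac{13}{8} + \frac{U^{2}}{8} + \frac{3 U}{2}$)
$P{\left(10 \right)} \left(-2946 + 2218\right) = \left(\frac{13}{8} + \frac{10^{2}}{8} + \frac{3}{2} \cdot 10\right) \left(-2946 + 2218\right) = \left(\frac{13}{8} + \frac{1}{8} \cdot 100 + 15\right) \left(-728\right) = \left(\frac{13}{8} + \frac{25}{2} + 15\right) \left(-728\right) = \frac{233}{8} \left(-728\right) = -21203$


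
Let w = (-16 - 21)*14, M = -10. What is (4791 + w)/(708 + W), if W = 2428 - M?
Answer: 4273/3146 ≈ 1.3582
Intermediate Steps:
w = -518 (w = -37*14 = -518)
W = 2438 (W = 2428 - 1*(-10) = 2428 + 10 = 2438)
(4791 + w)/(708 + W) = (4791 - 518)/(708 + 2438) = 4273/3146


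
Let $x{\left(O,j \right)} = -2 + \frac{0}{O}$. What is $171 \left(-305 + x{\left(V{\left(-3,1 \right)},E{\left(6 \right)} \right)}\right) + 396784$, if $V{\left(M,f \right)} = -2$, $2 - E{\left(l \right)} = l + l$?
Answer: $344287$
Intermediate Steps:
$E{\left(l \right)} = 2 - 2 l$ ($E{\left(l \right)} = 2 - \left(l + l\right) = 2 - 2 l$)
$x{\left(O,j \right)} = -2$ ($x{\left(O,j \right)} = -2 + 0 = -2$)
$171 \left(-305 + x{\left(V{\left(-3,1 \right)},E{\left(6 \right)} \right)}\right) + 396784 = 171 \left(-305 - 2\right) + 396784 = 171 \left(-307\right) + 396784 = -52497 + 396784 = 344287$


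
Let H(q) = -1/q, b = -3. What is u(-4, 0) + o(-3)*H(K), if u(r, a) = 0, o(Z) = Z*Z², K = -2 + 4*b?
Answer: -27/14 ≈ -1.9286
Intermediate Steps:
K = -14 (K = -2 + 4*(-3) = -2 - 12 = -14)
o(Z) = Z³
u(-4, 0) + o(-3)*H(K) = 0 + (-3)³*(-1/(-14)) = 0 - (-27)*(-1)/14 = 0 - 27*1/14 = 0 - 27/14 = -27/14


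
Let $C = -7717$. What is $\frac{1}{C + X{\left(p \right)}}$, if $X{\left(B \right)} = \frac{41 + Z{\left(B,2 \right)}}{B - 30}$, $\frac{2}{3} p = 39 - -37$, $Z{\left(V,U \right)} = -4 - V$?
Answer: $- \frac{12}{92615} \approx -0.00012957$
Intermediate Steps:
$p = 114$ ($p = \frac{3 \left(39 - -37\right)}{2} = \frac{3 \left(39 + 37\right)}{2} = \frac{3}{2} \cdot 76 = 114$)
$X{\left(B \right)} = \frac{37 - B}{-30 + B}$ ($X{\left(B \right)} = \frac{41 - \left(4 + B\right)}{B - 30} = \frac{37 - B}{-30 + B}$)
$\frac{1}{C + X{\left(p \right)}} = \frac{1}{-7717 + \frac{37 - 114}{-30 + 114}} = \frac{1}{-7717 + \frac{37 - 114}{84}} = \frac{1}{-7717 + \frac{1}{84} \left(-77\right)} = \frac{1}{-7717 - \frac{11}{12}} = \frac{1}{- \frac{92615}{12}} = - \frac{12}{92615}$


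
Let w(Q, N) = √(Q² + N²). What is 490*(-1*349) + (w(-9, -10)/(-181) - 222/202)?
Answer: -17272121/101 - √181/181 ≈ -1.7101e+5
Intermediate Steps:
w(Q, N) = √(N² + Q²)
490*(-1*349) + (w(-9, -10)/(-181) - 222/202) = 490*(-1*349) + (√((-10)² + (-9)²)/(-181) - 222/202) = 490*(-349) + (√(100 + 81)*(-1/181) - 222*1/202) = -171010 + (√181*(-1/181) - 111/101) = -171010 + (-√181/181 - 111/101) = -171010 + (-111/101 - √181/181) = -17272121/101 - √181/181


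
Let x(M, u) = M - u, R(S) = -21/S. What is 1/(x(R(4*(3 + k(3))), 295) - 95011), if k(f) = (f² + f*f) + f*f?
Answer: -40/3812247 ≈ -1.0492e-5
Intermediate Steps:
k(f) = 3*f² (k(f) = (f² + f²) + f² = 2*f² + f² = 3*f²)
1/(x(R(4*(3 + k(3))), 295) - 95011) = 1/((-21*1/(4*(3 + 3*3²)) - 1*295) - 95011) = 1/((-21*1/(4*(3 + 3*9)) - 295) - 95011) = 1/((-21*1/(4*(3 + 27)) - 295) - 95011) = 1/((-21/(4*30) - 295) - 95011) = 1/((-21/120 - 295) - 95011) = 1/((-21*1/120 - 295) - 95011) = 1/((-7/40 - 295) - 95011) = 1/(-11807/40 - 95011) = 1/(-3812247/40) = -40/3812247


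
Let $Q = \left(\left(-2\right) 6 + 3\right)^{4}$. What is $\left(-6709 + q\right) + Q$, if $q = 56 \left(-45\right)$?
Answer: $-2668$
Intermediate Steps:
$q = -2520$
$Q = 6561$ ($Q = \left(-12 + 3\right)^{4} = \left(-9\right)^{4} = 6561$)
$\left(-6709 + q\right) + Q = \left(-6709 - 2520\right) + 6561 = -9229 + 6561 = -2668$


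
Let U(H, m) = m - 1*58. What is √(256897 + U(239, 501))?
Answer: 2*√64335 ≈ 507.29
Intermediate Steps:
U(H, m) = -58 + m (U(H, m) = m - 58 = -58 + m)
√(256897 + U(239, 501)) = √(256897 + (-58 + 501)) = √(256897 + 443) = √257340 = 2*√64335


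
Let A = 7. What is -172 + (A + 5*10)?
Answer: -115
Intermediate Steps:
-172 + (A + 5*10) = -172 + (7 + 5*10) = -172 + (7 + 50) = -172 + 57 = -115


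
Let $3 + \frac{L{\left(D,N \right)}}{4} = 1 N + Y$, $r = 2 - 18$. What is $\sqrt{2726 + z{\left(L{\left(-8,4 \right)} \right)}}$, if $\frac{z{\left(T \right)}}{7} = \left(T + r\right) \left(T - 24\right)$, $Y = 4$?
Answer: $\sqrt{2614} \approx 51.127$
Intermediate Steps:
$r = -16$
$L{\left(D,N \right)} = 4 + 4 N$ ($L{\left(D,N \right)} = -12 + 4 \left(1 N + 4\right) = -12 + 4 \left(N + 4\right) = -12 + 4 \left(4 + N\right) = -12 + \left(16 + 4 N\right) = 4 + 4 N$)
$z{\left(T \right)} = 7 \left(-24 + T\right) \left(-16 + T\right)$ ($z{\left(T \right)} = 7 \left(T - 16\right) \left(T - 24\right) = 7 \left(-16 + T\right) \left(-24 + T\right) = 7 \left(-24 + T\right) \left(-16 + T\right)$)
$\sqrt{2726 + z{\left(L{\left(-8,4 \right)} \right)}} = \sqrt{2726 + \left(2688 - 280 \left(4 + 4 \cdot 4\right) + 7 \left(4 + 4 \cdot 4\right)^{2}\right)} = \sqrt{2726 + \left(2688 - 280 \left(4 + 16\right) + 7 \left(4 + 16\right)^{2}\right)} = \sqrt{2726 + \left(2688 - 5600 + 7 \cdot 20^{2}\right)} = \sqrt{2726 + \left(2688 - 5600 + 7 \cdot 400\right)} = \sqrt{2726 + \left(2688 - 5600 + 2800\right)} = \sqrt{2726 - 112} = \sqrt{2614}$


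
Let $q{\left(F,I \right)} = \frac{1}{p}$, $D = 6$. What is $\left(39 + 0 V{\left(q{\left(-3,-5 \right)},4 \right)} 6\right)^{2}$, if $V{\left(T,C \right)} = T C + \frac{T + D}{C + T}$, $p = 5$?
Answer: $1521$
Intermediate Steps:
$q{\left(F,I \right)} = \frac{1}{5}$
$V{\left(T,C \right)} = C T + \frac{6 + T}{C + T}$ ($V{\left(T,C \right)} = T C + \frac{T + 6}{C + T} = C T + \frac{6 + T}{C + T}$)
$\left(39 + 0 V{\left(q{\left(-3,-5 \right)},4 \right)} 6\right)^{2} = \left(39 + 0 \frac{6 + \frac{1}{5} + \frac{4}{25} + \frac{4^{2}}{5}}{4 + \frac{1}{5}} \cdot 6\right)^{2} = \left(39 + 0 \frac{6 + \frac{1}{5} + 4 \cdot \frac{1}{25} + \frac{1}{5} \cdot 16}{\frac{21}{5}} \cdot 6\right)^{2} = \left(39 + 0 \frac{5 \left(6 + \frac{1}{5} + \frac{4}{25} + \frac{16}{5}\right)}{21} \cdot 6\right)^{2} = \left(39 + 0 \cdot \frac{5}{21} \cdot \frac{239}{25} \cdot 6\right)^{2} = \left(39 + 0 \cdot \frac{239}{105} \cdot 6\right)^{2} = \left(39 + 0 \cdot 6\right)^{2} = \left(39 + 0\right)^{2} = 39^{2} = 1521$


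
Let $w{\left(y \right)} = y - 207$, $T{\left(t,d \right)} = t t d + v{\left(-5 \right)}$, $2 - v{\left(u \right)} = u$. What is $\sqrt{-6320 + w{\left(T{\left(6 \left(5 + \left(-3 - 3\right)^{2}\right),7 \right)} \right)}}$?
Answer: $26 \sqrt{617} \approx 645.83$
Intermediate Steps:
$v{\left(u \right)} = 2 - u$
$T{\left(t,d \right)} = 7 + d t^{2}$ ($T{\left(t,d \right)} = t t d + \left(2 - -5\right) = t^{2} d + \left(2 + 5\right) = d t^{2} + 7 = 7 + d t^{2}$)
$w{\left(y \right)} = -207 + y$
$\sqrt{-6320 + w{\left(T{\left(6 \left(5 + \left(-3 - 3\right)^{2}\right),7 \right)} \right)}} = \sqrt{-6320 - \left(200 - 7 \cdot 36 \left(5 + \left(-3 - 3\right)^{2}\right)^{2}\right)} = \sqrt{-6320 - \left(200 - 7 \cdot 36 \left(5 + \left(-6\right)^{2}\right)^{2}\right)} = \sqrt{-6320 - \left(200 - 7 \cdot 36 \left(5 + 36\right)^{2}\right)} = \sqrt{-6320 + \left(-207 + \left(7 + 7 \left(6 \cdot 41\right)^{2}\right)\right)} = \sqrt{-6320 + \left(-207 + \left(7 + 7 \cdot 246^{2}\right)\right)} = \sqrt{-6320 + \left(-207 + \left(7 + 7 \cdot 60516\right)\right)} = \sqrt{-6320 + \left(-207 + \left(7 + 423612\right)\right)} = \sqrt{-6320 + \left(-207 + 423619\right)} = \sqrt{-6320 + 423412} = \sqrt{417092} = 26 \sqrt{617}$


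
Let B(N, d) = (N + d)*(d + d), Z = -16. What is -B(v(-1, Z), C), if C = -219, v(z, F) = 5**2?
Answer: -84972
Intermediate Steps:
v(z, F) = 25
B(N, d) = 2*d*(N + d) (B(N, d) = (N + d)*(2*d) = 2*d*(N + d))
-B(v(-1, Z), C) = -2*(-219)*(25 - 219) = -2*(-219)*(-194) = -1*84972 = -84972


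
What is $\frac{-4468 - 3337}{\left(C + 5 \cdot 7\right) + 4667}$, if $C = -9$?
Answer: $- \frac{7805}{4693} \approx -1.6631$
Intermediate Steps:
$\frac{-4468 - 3337}{\left(C + 5 \cdot 7\right) + 4667} = \frac{-4468 - 3337}{\left(-9 + 5 \cdot 7\right) + 4667} = - \frac{7805}{\left(-9 + 35\right) + 4667} = - \frac{7805}{26 + 4667} = - \frac{7805}{4693}$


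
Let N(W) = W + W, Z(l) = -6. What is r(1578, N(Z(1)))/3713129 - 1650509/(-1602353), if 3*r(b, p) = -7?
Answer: 2626521040216/2549890025373 ≈ 1.0301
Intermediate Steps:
N(W) = 2*W
r(b, p) = -7/3 (r(b, p) = (⅓)*(-7) = -7/3)
r(1578, N(Z(1)))/3713129 - 1650509/(-1602353) = -7/3/3713129 - 1650509/(-1602353) = -7/3*1/3713129 - 1650509*(-1/1602353) = -1/1591341 + 1650509/1602353 = 2626521040216/2549890025373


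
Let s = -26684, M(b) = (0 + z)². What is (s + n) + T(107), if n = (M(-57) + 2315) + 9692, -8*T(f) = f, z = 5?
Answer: -117323/8 ≈ -14665.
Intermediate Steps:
M(b) = 25 (M(b) = (0 + 5)² = 5² = 25)
T(f) = -f/8
n = 12032 (n = (25 + 2315) + 9692 = 2340 + 9692 = 12032)
(s + n) + T(107) = (-26684 + 12032) - ⅛*107 = -14652 - 107/8 = -117323/8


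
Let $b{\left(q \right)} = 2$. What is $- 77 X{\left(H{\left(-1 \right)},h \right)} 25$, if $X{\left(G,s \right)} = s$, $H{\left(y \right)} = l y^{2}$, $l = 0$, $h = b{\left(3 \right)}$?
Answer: $-3850$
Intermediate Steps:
$h = 2$
$H{\left(y \right)} = 0$ ($H{\left(y \right)} = 0 y^{2} = 0$)
$- 77 X{\left(H{\left(-1 \right)},h \right)} 25 = \left(-77\right) 2 \cdot 25 = \left(-154\right) 25 = -3850$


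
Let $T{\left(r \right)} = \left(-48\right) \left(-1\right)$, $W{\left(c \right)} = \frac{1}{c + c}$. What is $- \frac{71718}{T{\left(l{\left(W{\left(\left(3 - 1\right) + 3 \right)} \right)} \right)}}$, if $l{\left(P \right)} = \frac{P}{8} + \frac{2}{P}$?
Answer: $- \frac{11953}{8} \approx -1494.1$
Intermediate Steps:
$W{\left(c \right)} = \frac{1}{2 c}$
$l{\left(P \right)} = \frac{2}{P} + \frac{P}{8}$ ($l{\left(P \right)} = P \frac{1}{8} + \frac{2}{P} = \frac{P}{8} + \frac{2}{P} = \frac{2}{P} + \frac{P}{8}$)
$T{\left(r \right)} = 48$
$- \frac{71718}{T{\left(l{\left(W{\left(\left(3 - 1\right) + 3 \right)} \right)} \right)}} = - \frac{71718}{48} = \left(-71718\right) \frac{1}{48} = - \frac{11953}{8}$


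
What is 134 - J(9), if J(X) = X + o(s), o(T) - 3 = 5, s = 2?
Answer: 117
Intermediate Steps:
o(T) = 8 (o(T) = 3 + 5 = 8)
J(X) = 8 + X (J(X) = X + 8 = 8 + X)
134 - J(9) = 134 - (8 + 9) = 134 - 1*17 = 134 - 17 = 117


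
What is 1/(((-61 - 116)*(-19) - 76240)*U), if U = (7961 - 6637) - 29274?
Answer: 1/2036912150 ≈ 4.9094e-10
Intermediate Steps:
U = -27950 (U = 1324 - 29274 = -27950)
1/(((-61 - 116)*(-19) - 76240)*U) = 1/((-61 - 116)*(-19) - 76240*(-27950)) = -1/27950/(-177*(-19) - 76240) = -1/27950/(3363 - 76240) = -1/27950/(-72877) = -1/72877*(-1/27950) = 1/2036912150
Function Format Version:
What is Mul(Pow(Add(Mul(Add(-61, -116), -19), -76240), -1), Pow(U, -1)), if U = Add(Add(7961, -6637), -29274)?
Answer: Rational(1, 2036912150) ≈ 4.9094e-10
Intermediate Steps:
U = -27950 (U = Add(1324, -29274) = -27950)
Mul(Pow(Add(Mul(Add(-61, -116), -19), -76240), -1), Pow(U, -1)) = Mul(Pow(Add(Mul(Add(-61, -116), -19), -76240), -1), Pow(-27950, -1)) = Mul(Pow(Add(Mul(-177, -19), -76240), -1), Rational(-1, 27950)) = Mul(Pow(Add(3363, -76240), -1), Rational(-1, 27950)) = Mul(Pow(-72877, -1), Rational(-1, 27950)) = Mul(Rational(-1, 72877), Rational(-1, 27950)) = Rational(1, 2036912150)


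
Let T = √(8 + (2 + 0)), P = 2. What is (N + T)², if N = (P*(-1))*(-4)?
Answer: (8 + √10)² ≈ 124.60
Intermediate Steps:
N = 8 (N = (2*(-1))*(-4) = -2*(-4) = 8)
T = √10 (T = √(8 + 2) = √10 ≈ 3.1623)
(N + T)² = (8 + √10)²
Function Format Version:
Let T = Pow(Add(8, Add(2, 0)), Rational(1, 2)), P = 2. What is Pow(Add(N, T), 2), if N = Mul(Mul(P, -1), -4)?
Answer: Pow(Add(8, Pow(10, Rational(1, 2))), 2) ≈ 124.60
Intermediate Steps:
N = 8 (N = Mul(Mul(2, -1), -4) = Mul(-2, -4) = 8)
T = Pow(10, Rational(1, 2)) (T = Pow(Add(8, 2), Rational(1, 2)) = Pow(10, Rational(1, 2)) ≈ 3.1623)
Pow(Add(N, T), 2) = Pow(Add(8, Pow(10, Rational(1, 2))), 2)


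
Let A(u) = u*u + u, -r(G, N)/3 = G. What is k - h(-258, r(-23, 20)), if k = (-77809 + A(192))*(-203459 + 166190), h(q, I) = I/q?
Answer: 130618825925/86 ≈ 1.5188e+9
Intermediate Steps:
r(G, N) = -3*G
A(u) = u + u² (A(u) = u² + u = u + u²)
k = 1518823557 (k = (-77809 + 192*(1 + 192))*(-203459 + 166190) = (-77809 + 192*193)*(-37269) = (-77809 + 37056)*(-37269) = -40753*(-37269) = 1518823557)
k - h(-258, r(-23, 20)) = 1518823557 - (-3*(-23))/(-258) = 1518823557 - 69*(-1)/258 = 1518823557 - 1*(-23/86) = 1518823557 + 23/86 = 130618825925/86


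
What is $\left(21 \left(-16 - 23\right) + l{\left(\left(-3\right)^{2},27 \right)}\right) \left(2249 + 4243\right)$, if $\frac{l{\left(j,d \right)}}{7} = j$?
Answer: $-4907952$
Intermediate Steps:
$l{\left(j,d \right)} = 7 j$
$\left(21 \left(-16 - 23\right) + l{\left(\left(-3\right)^{2},27 \right)}\right) \left(2249 + 4243\right) = \left(21 \left(-16 - 23\right) + 7 \left(-3\right)^{2}\right) \left(2249 + 4243\right) = \left(21 \left(-39\right) + 7 \cdot 9\right) 6492 = \left(-819 + 63\right) 6492 = \left(-756\right) 6492 = -4907952$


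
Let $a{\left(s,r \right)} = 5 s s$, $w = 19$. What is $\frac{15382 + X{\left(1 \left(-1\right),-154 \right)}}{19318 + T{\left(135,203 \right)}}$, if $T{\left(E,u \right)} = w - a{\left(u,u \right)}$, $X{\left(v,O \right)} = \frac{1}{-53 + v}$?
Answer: $- \frac{830627}{10082232} \approx -0.082385$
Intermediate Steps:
$a{\left(s,r \right)} = 5 s^{2}$
$T{\left(E,u \right)} = 19 - 5 u^{2}$
$\frac{15382 + X{\left(1 \left(-1\right),-154 \right)}}{19318 + T{\left(135,203 \right)}} = \frac{15382 + \frac{1}{-53 + 1 \left(-1\right)}}{19318 + \left(19 - 5 \cdot 203^{2}\right)} = \frac{15382 + \frac{1}{-53 - 1}}{19318 + \left(19 - 206045\right)} = \frac{15382 + \frac{1}{-54}}{19318 + \left(19 - 206045\right)} = \frac{15382 - \frac{1}{54}}{19318 - 206026} = \frac{830627}{54 \left(-186708\right)} = \frac{830627}{54} \left(- \frac{1}{186708}\right) = - \frac{830627}{10082232}$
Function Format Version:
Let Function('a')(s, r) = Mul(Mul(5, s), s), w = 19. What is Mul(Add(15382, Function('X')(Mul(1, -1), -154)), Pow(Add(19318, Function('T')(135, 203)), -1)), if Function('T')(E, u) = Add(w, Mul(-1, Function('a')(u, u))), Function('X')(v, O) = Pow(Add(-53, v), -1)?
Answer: Rational(-830627, 10082232) ≈ -0.082385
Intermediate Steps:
Function('a')(s, r) = Mul(5, Pow(s, 2))
Function('T')(E, u) = Add(19, Mul(-5, Pow(u, 2))) (Function('T')(E, u) = Add(19, Mul(-1, Mul(5, Pow(u, 2)))) = Add(19, Mul(-5, Pow(u, 2))))
Mul(Add(15382, Function('X')(Mul(1, -1), -154)), Pow(Add(19318, Function('T')(135, 203)), -1)) = Mul(Add(15382, Pow(Add(-53, Mul(1, -1)), -1)), Pow(Add(19318, Add(19, Mul(-5, Pow(203, 2)))), -1)) = Mul(Add(15382, Pow(Add(-53, -1), -1)), Pow(Add(19318, Add(19, Mul(-5, 41209))), -1)) = Mul(Add(15382, Pow(-54, -1)), Pow(Add(19318, Add(19, -206045)), -1)) = Mul(Add(15382, Rational(-1, 54)), Pow(Add(19318, -206026), -1)) = Mul(Rational(830627, 54), Pow(-186708, -1)) = Mul(Rational(830627, 54), Rational(-1, 186708)) = Rational(-830627, 10082232)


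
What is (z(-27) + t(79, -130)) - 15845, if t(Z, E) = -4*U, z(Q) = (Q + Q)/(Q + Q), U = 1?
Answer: -15848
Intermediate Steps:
z(Q) = 1 (z(Q) = (2*Q)/((2*Q)) = (2*Q)*(1/(2*Q)) = 1)
t(Z, E) = -4 (t(Z, E) = -4*1 = -4)
(z(-27) + t(79, -130)) - 15845 = (1 - 4) - 15845 = -3 - 15845 = -15848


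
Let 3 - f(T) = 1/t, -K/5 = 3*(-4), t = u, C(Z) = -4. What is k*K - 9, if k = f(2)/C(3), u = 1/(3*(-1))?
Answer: -99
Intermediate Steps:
u = -⅓ (u = 1/(-3) = -⅓ ≈ -0.33333)
t = -⅓ ≈ -0.33333
K = 60 (K = -15*(-4) = -5*(-12) = 60)
f(T) = 6 (f(T) = 3 - 1/(-⅓) = 3 - 1*(-3) = 3 + 3 = 6)
k = -3/2 (k = 6/(-4) = 6*(-¼) = -3/2 ≈ -1.5000)
k*K - 9 = -3/2*60 - 9 = -90 - 9 = -99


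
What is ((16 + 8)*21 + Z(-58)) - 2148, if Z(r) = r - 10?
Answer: -1712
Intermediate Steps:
Z(r) = -10 + r
((16 + 8)*21 + Z(-58)) - 2148 = ((16 + 8)*21 + (-10 - 58)) - 2148 = (24*21 - 68) - 2148 = (504 - 68) - 2148 = 436 - 2148 = -1712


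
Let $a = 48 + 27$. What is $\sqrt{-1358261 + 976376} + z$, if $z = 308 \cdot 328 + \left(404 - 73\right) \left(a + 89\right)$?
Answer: $155308 + i \sqrt{381885} \approx 1.5531 \cdot 10^{5} + 617.97 i$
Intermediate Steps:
$a = 75$
$z = 155308$ ($z = 308 \cdot 328 + \left(404 - 73\right) \left(75 + 89\right) = 101024 + 331 \cdot 164 = 101024 + 54284 = 155308$)
$\sqrt{-1358261 + 976376} + z = \sqrt{-1358261 + 976376} + 155308 = \sqrt{-381885} + 155308 = i \sqrt{381885} + 155308 = 155308 + i \sqrt{381885}$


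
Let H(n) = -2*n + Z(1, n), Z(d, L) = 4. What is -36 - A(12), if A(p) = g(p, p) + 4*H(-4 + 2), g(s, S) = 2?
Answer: -70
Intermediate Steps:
H(n) = 4 - 2*n (H(n) = -2*n + 4 = 4 - 2*n)
A(p) = 34 (A(p) = 2 + 4*(4 - 2*(-4 + 2)) = 2 + 4*(4 - 2*(-2)) = 2 + 4*(4 + 4) = 2 + 4*8 = 2 + 32 = 34)
-36 - A(12) = -36 - 1*34 = -36 - 34 = -70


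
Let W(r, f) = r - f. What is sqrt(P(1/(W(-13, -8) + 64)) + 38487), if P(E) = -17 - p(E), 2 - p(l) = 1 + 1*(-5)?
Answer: 8*sqrt(601) ≈ 196.12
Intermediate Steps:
p(l) = 6 (p(l) = 2 - (1 + 1*(-5)) = 2 - (1 - 5) = 2 - 1*(-4) = 2 + 4 = 6)
P(E) = -23 (P(E) = -17 - 1*6 = -17 - 6 = -23)
sqrt(P(1/(W(-13, -8) + 64)) + 38487) = sqrt(-23 + 38487) = sqrt(38464) = 8*sqrt(601)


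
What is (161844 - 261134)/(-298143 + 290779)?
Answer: 49645/3682 ≈ 13.483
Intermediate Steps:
(161844 - 261134)/(-298143 + 290779) = -99290/(-7364) = -99290*(-1/7364) = 49645/3682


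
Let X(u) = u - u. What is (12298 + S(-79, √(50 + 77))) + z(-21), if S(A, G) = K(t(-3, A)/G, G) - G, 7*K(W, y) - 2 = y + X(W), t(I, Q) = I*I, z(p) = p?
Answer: 85941/7 - 6*√127/7 ≈ 12268.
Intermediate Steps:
t(I, Q) = I²
X(u) = 0
K(W, y) = 2/7 + y/7 (K(W, y) = 2/7 + (y + 0)/7 = 2/7 + y/7)
S(A, G) = 2/7 - 6*G/7 (S(A, G) = (2/7 + G/7) - G = 2/7 - 6*G/7)
(12298 + S(-79, √(50 + 77))) + z(-21) = (12298 + (2/7 - 6*√(50 + 77)/7)) - 21 = (12298 + (2/7 - 6*√127/7)) - 21 = (86088/7 - 6*√127/7) - 21 = 85941/7 - 6*√127/7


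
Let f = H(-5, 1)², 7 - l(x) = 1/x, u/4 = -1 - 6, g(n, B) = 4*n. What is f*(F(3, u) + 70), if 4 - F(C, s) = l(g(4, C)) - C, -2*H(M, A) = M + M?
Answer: 28025/16 ≈ 1751.6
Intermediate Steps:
H(M, A) = -M (H(M, A) = -(M + M)/2 = -M)
u = -28 (u = 4*(-1 - 6) = 4*(-7) = -28)
l(x) = 7 - 1/x
f = 25 (f = (-1*(-5))² = 5² = 25)
F(C, s) = -47/16 + C (F(C, s) = 4 - ((7 - 1/(4*4)) - C) = 4 - ((7 - 1/16) - C) = 4 - (111/16 - C) = 4 + (-111/16 + C) = -47/16 + C)
f*(F(3, u) + 70) = 25*((-47/16 + 3) + 70) = 25*(1/16 + 70) = 25*(1121/16) = 28025/16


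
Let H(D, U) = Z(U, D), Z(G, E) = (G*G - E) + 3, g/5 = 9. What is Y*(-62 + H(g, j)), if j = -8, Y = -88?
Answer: 3520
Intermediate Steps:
g = 45 (g = 5*9 = 45)
Z(G, E) = 3 + G**2 - E (Z(G, E) = (G**2 - E) + 3 = 3 + G**2 - E)
H(D, U) = 3 + U**2 - D
Y*(-62 + H(g, j)) = -88*(-62 + (3 + (-8)**2 - 1*45)) = -88*(-62 + (3 + 64 - 45)) = -88*(-62 + 22) = -88*(-40) = 3520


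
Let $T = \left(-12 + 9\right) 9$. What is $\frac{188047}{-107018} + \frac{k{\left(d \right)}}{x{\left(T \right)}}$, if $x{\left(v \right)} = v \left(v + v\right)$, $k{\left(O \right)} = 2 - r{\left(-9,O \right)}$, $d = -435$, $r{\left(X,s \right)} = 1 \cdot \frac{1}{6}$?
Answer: $- \frac{821928979}{468096732} \approx -1.7559$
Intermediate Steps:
$r{\left(X,s \right)} = \frac{1}{6}$ ($r{\left(X,s \right)} = 1 \cdot \frac{1}{6} = \frac{1}{6}$)
$T = -27$ ($T = \left(-3\right) 9 = -27$)
$k{\left(O \right)} = \frac{11}{6}$ ($k{\left(O \right)} = 2 - \frac{1}{6} = \frac{11}{6}$)
$x{\left(v \right)} = 2 v^{2}$ ($x{\left(v \right)} = v 2 v = 2 v^{2}$)
$\frac{188047}{-107018} + \frac{k{\left(d \right)}}{x{\left(T \right)}} = \frac{188047}{-107018} + \frac{11}{6 \cdot 2 \left(-27\right)^{2}} = 188047 \left(- \frac{1}{107018}\right) + \frac{11}{6 \cdot 2 \cdot 729} = - \frac{188047}{107018} + \frac{11}{6 \cdot 1458} = - \frac{188047}{107018} + \frac{11}{6} \cdot \frac{1}{1458} = - \frac{188047}{107018} + \frac{11}{8748} = - \frac{821928979}{468096732}$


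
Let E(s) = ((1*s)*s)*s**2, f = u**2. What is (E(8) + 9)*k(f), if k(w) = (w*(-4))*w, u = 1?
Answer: -16420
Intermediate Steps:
f = 1 (f = 1**2 = 1)
E(s) = s**4 (E(s) = (s*s)*s**2 = s**2*s**2 = s**4)
k(w) = -4*w**2 (k(w) = (-4*w)*w = -4*w**2)
(E(8) + 9)*k(f) = (8**4 + 9)*(-4*1**2) = (4096 + 9)*(-4*1) = 4105*(-4) = -16420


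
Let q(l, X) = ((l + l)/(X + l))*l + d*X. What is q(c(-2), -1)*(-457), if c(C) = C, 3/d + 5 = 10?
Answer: 22393/15 ≈ 1492.9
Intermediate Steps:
d = ⅗ (d = 3/(-5 + 10) = 3/5 = 3*(⅕) = ⅗ ≈ 0.60000)
q(l, X) = 3*X/5 + 2*l²/(X + l) (q(l, X) = ((l + l)/(X + l))*l + 3*X/5 = ((2*l)/(X + l))*l + 3*X/5 = (2*l/(X + l))*l + 3*X/5 = 2*l²/(X + l) + 3*X/5 = 3*X/5 + 2*l²/(X + l))
q(c(-2), -1)*(-457) = ((3*(-1)² + 10*(-2)² + 3*(-1)*(-2))/(5*(-1 - 2)))*(-457) = ((⅕)*(3*1 + 10*4 + 6)/(-3))*(-457) = ((⅕)*(-⅓)*(3 + 40 + 6))*(-457) = ((⅕)*(-⅓)*49)*(-457) = -49/15*(-457) = 22393/15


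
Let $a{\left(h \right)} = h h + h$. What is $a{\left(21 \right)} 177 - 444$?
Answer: $81330$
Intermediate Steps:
$a{\left(h \right)} = h + h^{2}$ ($a{\left(h \right)} = h^{2} + h = h + h^{2}$)
$a{\left(21 \right)} 177 - 444 = 21 \left(1 + 21\right) 177 - 444 = 21 \cdot 22 \cdot 177 - 444 = 462 \cdot 177 - 444 = 81774 - 444 = 81330$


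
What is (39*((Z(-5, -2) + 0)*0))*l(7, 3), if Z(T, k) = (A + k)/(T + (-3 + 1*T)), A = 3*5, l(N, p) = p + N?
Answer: 0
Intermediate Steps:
l(N, p) = N + p
A = 15
Z(T, k) = (15 + k)/(-3 + 2*T) (Z(T, k) = (15 + k)/(T + (-3 + 1*T)) = (15 + k)/(T + (-3 + T)) = (15 + k)/(-3 + 2*T))
(39*((Z(-5, -2) + 0)*0))*l(7, 3) = (39*(((15 - 2)/(-3 + 2*(-5)) + 0)*0))*(7 + 3) = (39*((13/(-3 - 10) + 0)*0))*10 = (39*((13/(-13) + 0)*0))*10 = (39*((-1/13*13 + 0)*0))*10 = (39*((-1 + 0)*0))*10 = (39*(-1*0))*10 = (39*0)*10 = 0*10 = 0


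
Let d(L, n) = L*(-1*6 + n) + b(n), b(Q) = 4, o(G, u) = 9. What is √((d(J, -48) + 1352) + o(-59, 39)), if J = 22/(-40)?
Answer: √139470/10 ≈ 37.346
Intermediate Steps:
J = -11/20 (J = 22*(-1/40) = -11/20 ≈ -0.55000)
d(L, n) = 4 + L*(-6 + n) (d(L, n) = L*(-1*6 + n) + 4 = L*(-6 + n) + 4 = 4 + L*(-6 + n))
√((d(J, -48) + 1352) + o(-59, 39)) = √(((4 - 6*(-11/20) - 11/20*(-48)) + 1352) + 9) = √(((4 + 33/10 + 132/5) + 1352) + 9) = √((337/10 + 1352) + 9) = √(13857/10 + 9) = √(13947/10) = √139470/10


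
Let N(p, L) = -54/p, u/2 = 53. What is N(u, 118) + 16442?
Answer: 871399/53 ≈ 16442.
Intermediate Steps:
u = 106 (u = 2*53 = 106)
N(u, 118) + 16442 = -54/106 + 16442 = -54*1/106 + 16442 = -27/53 + 16442 = 871399/53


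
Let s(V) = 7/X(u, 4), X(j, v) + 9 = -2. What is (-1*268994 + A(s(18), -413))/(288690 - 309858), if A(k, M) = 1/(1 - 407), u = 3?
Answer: 36403855/2864736 ≈ 12.708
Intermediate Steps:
X(j, v) = -11 (X(j, v) = -9 - 2 = -11)
s(V) = -7/11 (s(V) = 7/(-11) = 7*(-1/11) = -7/11)
A(k, M) = -1/406 (A(k, M) = 1/(-406) = -1/406)
(-1*268994 + A(s(18), -413))/(288690 - 309858) = (-1*268994 - 1/406)/(288690 - 309858) = (-268994 - 1/406)/(-21168) = -109211565/406*(-1/21168) = 36403855/2864736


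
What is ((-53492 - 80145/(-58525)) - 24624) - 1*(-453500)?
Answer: 4393885749/11705 ≈ 3.7539e+5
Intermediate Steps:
((-53492 - 80145/(-58525)) - 24624) - 1*(-453500) = ((-53492 - 80145*(-1)/58525) - 24624) + 453500 = ((-53492 - 1*(-16029/11705)) - 24624) + 453500 = ((-53492 + 16029/11705) - 24624) + 453500 = (-626107831/11705 - 24624) + 453500 = -914331751/11705 + 453500 = 4393885749/11705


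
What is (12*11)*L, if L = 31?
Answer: 4092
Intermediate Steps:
(12*11)*L = (12*11)*31 = 132*31 = 4092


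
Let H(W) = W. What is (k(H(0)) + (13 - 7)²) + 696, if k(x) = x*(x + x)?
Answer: 732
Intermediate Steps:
k(x) = 2*x² (k(x) = x*(2*x) = 2*x²)
(k(H(0)) + (13 - 7)²) + 696 = (2*0² + (13 - 7)²) + 696 = (2*0 + 6²) + 696 = (0 + 36) + 696 = 36 + 696 = 732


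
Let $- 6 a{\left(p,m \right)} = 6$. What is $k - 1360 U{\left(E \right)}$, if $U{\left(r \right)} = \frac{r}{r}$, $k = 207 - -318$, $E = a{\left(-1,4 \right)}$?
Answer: $-835$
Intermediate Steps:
$a{\left(p,m \right)} = -1$ ($a{\left(p,m \right)} = \left(- \frac{1}{6}\right) 6 = -1$)
$E = -1$
$k = 525$ ($k = 207 + 318 = 525$)
$U{\left(r \right)} = 1$
$k - 1360 U{\left(E \right)} = 525 - 1360 = -835$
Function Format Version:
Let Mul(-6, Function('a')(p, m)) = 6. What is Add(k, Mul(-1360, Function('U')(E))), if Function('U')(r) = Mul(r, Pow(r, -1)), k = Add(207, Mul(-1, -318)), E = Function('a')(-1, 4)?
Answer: -835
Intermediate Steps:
Function('a')(p, m) = -1 (Function('a')(p, m) = Mul(Rational(-1, 6), 6) = -1)
E = -1
k = 525 (k = Add(207, 318) = 525)
Function('U')(r) = 1
Add(k, Mul(-1360, Function('U')(E))) = Add(525, Mul(-1360, 1)) = Add(525, -1360) = -835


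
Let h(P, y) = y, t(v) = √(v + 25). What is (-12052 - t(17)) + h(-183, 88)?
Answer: -11964 - √42 ≈ -11970.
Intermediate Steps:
t(v) = √(25 + v)
(-12052 - t(17)) + h(-183, 88) = (-12052 - √(25 + 17)) + 88 = (-12052 - √42) + 88 = -11964 - √42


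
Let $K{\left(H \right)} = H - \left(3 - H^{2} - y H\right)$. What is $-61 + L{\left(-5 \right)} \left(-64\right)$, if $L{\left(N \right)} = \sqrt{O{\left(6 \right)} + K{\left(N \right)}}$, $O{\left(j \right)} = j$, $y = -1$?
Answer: $-61 - 128 \sqrt{7} \approx -399.66$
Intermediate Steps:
$K{\left(H \right)} = -3 + H^{2}$ ($K{\left(H \right)} = H - \left(3 + H - H^{2}\right) = -3 + H^{2}$)
$L{\left(N \right)} = \sqrt{3 + N^{2}}$ ($L{\left(N \right)} = \sqrt{6 + \left(-3 + N^{2}\right)} = \sqrt{3 + N^{2}}$)
$-61 + L{\left(-5 \right)} \left(-64\right) = -61 + \sqrt{3 + \left(-5\right)^{2}} \left(-64\right) = -61 + \sqrt{3 + 25} \left(-64\right) = -61 + \sqrt{28} \left(-64\right) = -61 + 2 \sqrt{7} \left(-64\right) = -61 - 128 \sqrt{7}$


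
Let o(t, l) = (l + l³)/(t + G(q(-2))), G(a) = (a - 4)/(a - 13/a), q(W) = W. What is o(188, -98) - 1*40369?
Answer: -363293/8 ≈ -45412.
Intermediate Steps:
G(a) = (-4 + a)/(a - 13/a)
o(t, l) = (l + l³)/(-4/3 + t) (o(t, l) = (l + l³)/(t - 2*(-4 - 2)/(-13 + (-2)²)) = (l + l³)/(t - 2*(-6)/(-13 + 4)) = (l + l³)/(t - 2*(-6)/(-9)) = (l + l³)/(t - 2*(-⅑)*(-6)) = (l + l³)/(t - 4/3) = (l + l³)/(-4/3 + t))
o(188, -98) - 1*40369 = 3*(-98)*(1 + (-98)²)/(-4 + 3*188) - 1*40369 = 3*(-98)*(1 + 9604)/(-4 + 564) - 40369 = 3*(-98)*9605/560 - 40369 = 3*(-98)*(1/560)*9605 - 40369 = -40341/8 - 40369 = -363293/8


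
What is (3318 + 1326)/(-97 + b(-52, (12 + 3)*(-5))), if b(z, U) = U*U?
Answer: 1161/1382 ≈ 0.84009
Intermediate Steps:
b(z, U) = U²
(3318 + 1326)/(-97 + b(-52, (12 + 3)*(-5))) = (3318 + 1326)/(-97 + ((12 + 3)*(-5))²) = 4644/(-97 + (15*(-5))²) = 4644/(-97 + (-75)²) = 4644/(-97 + 5625) = 4644/5528 = 4644*(1/5528) = 1161/1382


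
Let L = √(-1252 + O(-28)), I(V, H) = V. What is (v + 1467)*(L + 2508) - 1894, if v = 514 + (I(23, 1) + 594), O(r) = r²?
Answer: 6513890 + 15588*I*√13 ≈ 6.5139e+6 + 56203.0*I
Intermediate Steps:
v = 1131 (v = 514 + (23 + 594) = 514 + 617 = 1131)
L = 6*I*√13 (L = √(-1252 + (-28)²) = √(-1252 + 784) = √(-468) = 6*I*√13 ≈ 21.633*I)
(v + 1467)*(L + 2508) - 1894 = (1131 + 1467)*(6*I*√13 + 2508) - 1894 = 2598*(2508 + 6*I*√13) - 1894 = (6515784 + 15588*I*√13) - 1894 = 6513890 + 15588*I*√13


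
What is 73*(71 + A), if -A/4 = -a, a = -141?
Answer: -35989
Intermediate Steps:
A = -564 (A = -(-4)*(-141) = -4*141 = -564)
73*(71 + A) = 73*(71 - 564) = 73*(-493) = -35989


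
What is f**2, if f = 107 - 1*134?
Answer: 729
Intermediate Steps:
f = -27 (f = 107 - 134 = -27)
f**2 = (-27)**2 = 729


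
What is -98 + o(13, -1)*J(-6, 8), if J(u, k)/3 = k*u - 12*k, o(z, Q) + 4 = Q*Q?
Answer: 1198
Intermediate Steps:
o(z, Q) = -4 + Q² (o(z, Q) = -4 + Q*Q = -4 + Q²)
J(u, k) = -36*k + 3*k*u (J(u, k) = 3*(k*u - 12*k) = 3*(-12*k + k*u) = -36*k + 3*k*u)
-98 + o(13, -1)*J(-6, 8) = -98 + (-4 + (-1)²)*(3*8*(-12 - 6)) = -98 + (-4 + 1)*(3*8*(-18)) = -98 - 3*(-432) = -98 + 1296 = 1198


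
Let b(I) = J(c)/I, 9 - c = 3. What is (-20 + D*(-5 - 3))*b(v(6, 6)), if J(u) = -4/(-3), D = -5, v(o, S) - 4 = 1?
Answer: 16/3 ≈ 5.3333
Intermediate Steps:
v(o, S) = 5 (v(o, S) = 4 + 1 = 5)
c = 6 (c = 9 - 1*3 = 9 - 3 = 6)
J(u) = 4/3 (J(u) = -4*(-⅓) = 4/3)
b(I) = 4/(3*I)
(-20 + D*(-5 - 3))*b(v(6, 6)) = (-20 - 5*(-5 - 3))*((4/3)/5) = (-20 - 5*(-8))*((4/3)*(⅕)) = (-20 + 40)*(4/15) = 20*(4/15) = 16/3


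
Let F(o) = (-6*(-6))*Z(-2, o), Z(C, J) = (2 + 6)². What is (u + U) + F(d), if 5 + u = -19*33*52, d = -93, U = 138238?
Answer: 107933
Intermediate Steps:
Z(C, J) = 64 (Z(C, J) = 8² = 64)
u = -32609 (u = -5 - 19*33*52 = -5 - 627*52 = -5 - 32604 = -32609)
F(o) = 2304 (F(o) = -6*(-6)*64 = 36*64 = 2304)
(u + U) + F(d) = (-32609 + 138238) + 2304 = 105629 + 2304 = 107933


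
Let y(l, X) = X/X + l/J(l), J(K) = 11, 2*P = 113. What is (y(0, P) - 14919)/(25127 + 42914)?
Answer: -14918/68041 ≈ -0.21925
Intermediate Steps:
P = 113/2 (P = (1/2)*113 = 113/2 ≈ 56.500)
y(l, X) = 1 + l/11 (y(l, X) = X/X + l/11 = 1 + l*(1/11) = 1 + l/11)
(y(0, P) - 14919)/(25127 + 42914) = ((1 + (1/11)*0) - 14919)/(25127 + 42914) = ((1 + 0) - 14919)/68041 = (1 - 14919)*(1/68041) = -14918*1/68041 = -14918/68041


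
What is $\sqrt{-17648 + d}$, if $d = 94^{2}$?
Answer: $2 i \sqrt{2203} \approx 93.872 i$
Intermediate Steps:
$d = 8836$
$\sqrt{-17648 + d} = \sqrt{-17648 + 8836} = \sqrt{-8812} = 2 i \sqrt{2203}$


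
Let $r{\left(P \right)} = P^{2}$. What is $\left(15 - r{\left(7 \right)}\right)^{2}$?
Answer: $1156$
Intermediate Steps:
$\left(15 - r{\left(7 \right)}\right)^{2} = \left(15 - 7^{2}\right)^{2} = \left(15 - 49\right)^{2} = \left(-34\right)^{2} = 1156$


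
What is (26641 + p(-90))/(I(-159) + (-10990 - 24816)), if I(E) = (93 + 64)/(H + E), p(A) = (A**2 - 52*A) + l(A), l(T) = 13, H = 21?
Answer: -5441892/4941385 ≈ -1.1013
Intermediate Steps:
p(A) = 13 + A**2 - 52*A (p(A) = (A**2 - 52*A) + 13 = 13 + A**2 - 52*A)
I(E) = 157/(21 + E) (I(E) = (93 + 64)/(21 + E) = 157/(21 + E))
(26641 + p(-90))/(I(-159) + (-10990 - 24816)) = (26641 + (13 + (-90)**2 - 52*(-90)))/(157/(21 - 159) + (-10990 - 24816)) = (26641 + (13 + 8100 + 4680))/(157/(-138) - 35806) = (26641 + 12793)/(157*(-1/138) - 35806) = 39434/(-157/138 - 35806) = 39434/(-4941385/138) = 39434*(-138/4941385) = -5441892/4941385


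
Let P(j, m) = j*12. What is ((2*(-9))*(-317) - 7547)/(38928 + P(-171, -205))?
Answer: -263/5268 ≈ -0.049924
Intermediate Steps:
P(j, m) = 12*j
((2*(-9))*(-317) - 7547)/(38928 + P(-171, -205)) = ((2*(-9))*(-317) - 7547)/(38928 + 12*(-171)) = (-18*(-317) - 7547)/(38928 - 2052) = (5706 - 7547)/36876 = -1841*1/36876 = -263/5268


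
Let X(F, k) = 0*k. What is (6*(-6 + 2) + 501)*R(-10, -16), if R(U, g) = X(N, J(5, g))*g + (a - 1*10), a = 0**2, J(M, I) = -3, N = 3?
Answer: -4770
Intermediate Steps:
a = 0
X(F, k) = 0
R(U, g) = -10 (R(U, g) = 0*g + (0 - 1*10) = 0 + (0 - 10) = 0 - 10 = -10)
(6*(-6 + 2) + 501)*R(-10, -16) = (6*(-6 + 2) + 501)*(-10) = (6*(-4) + 501)*(-10) = (-24 + 501)*(-10) = 477*(-10) = -4770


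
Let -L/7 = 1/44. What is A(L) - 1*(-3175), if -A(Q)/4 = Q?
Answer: 34932/11 ≈ 3175.6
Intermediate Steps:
L = -7/44 ≈ -0.15909
A(Q) = -4*Q
A(L) - 1*(-3175) = -4*(-7/44) - 1*(-3175) = 7/11 + 3175 = 34932/11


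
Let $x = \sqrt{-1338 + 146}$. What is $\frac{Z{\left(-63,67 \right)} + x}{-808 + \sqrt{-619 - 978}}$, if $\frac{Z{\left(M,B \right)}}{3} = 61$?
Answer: $\frac{- 183 i + 2 \sqrt{298}}{\sqrt{1597} + 808 i} \approx -0.22382 - 0.053799 i$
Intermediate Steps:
$Z{\left(M,B \right)} = 183$ ($Z{\left(M,B \right)} = 3 \cdot 61 = 183$)
$x = 2 i \sqrt{298}$ ($x = \sqrt{-1192} = 2 i \sqrt{298} \approx 34.525 i$)
$\frac{Z{\left(-63,67 \right)} + x}{-808 + \sqrt{-619 - 978}} = \frac{183 + 2 i \sqrt{298}}{-808 + \sqrt{-619 - 978}} = \frac{183 + 2 i \sqrt{298}}{-808 + \sqrt{-1597}} = \frac{183 + 2 i \sqrt{298}}{-808 + i \sqrt{1597}}$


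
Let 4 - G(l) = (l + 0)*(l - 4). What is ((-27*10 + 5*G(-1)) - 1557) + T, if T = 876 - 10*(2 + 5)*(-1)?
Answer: -886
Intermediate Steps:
G(l) = 4 - l*(-4 + l) (G(l) = 4 - (l + 0)*(l - 4) = 4 - l*(-4 + l))
T = 946 (T = 876 - 10*7*(-1) = 876 - 70*(-1) = 876 - 1*(-70) = 876 + 70 = 946)
((-27*10 + 5*G(-1)) - 1557) + T = ((-27*10 + 5*(4 - 1*(-1)² + 4*(-1))) - 1557) + 946 = ((-270 + 5*(4 - 1*1 - 4)) - 1557) + 946 = ((-270 + 5*(4 - 1 - 4)) - 1557) + 946 = ((-270 + 5*(-1)) - 1557) + 946 = ((-270 - 5) - 1557) + 946 = (-275 - 1557) + 946 = -1832 + 946 = -886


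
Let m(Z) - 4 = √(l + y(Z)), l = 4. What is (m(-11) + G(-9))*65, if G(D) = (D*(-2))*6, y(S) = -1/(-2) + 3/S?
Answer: 7280 + 65*√2046/22 ≈ 7413.6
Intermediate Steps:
y(S) = ½ + 3/S (y(S) = -1*(-½) + 3/S = ½ + 3/S)
G(D) = -12*D (G(D) = -2*D*6 = -12*D)
m(Z) = 4 + √(4 + (6 + Z)/(2*Z))
(m(-11) + G(-9))*65 = ((4 + √(18 + 12/(-11))/2) - 12*(-9))*65 = ((4 + √(18 + 12*(-1/11))/2) + 108)*65 = ((4 + √(18 - 12/11)/2) + 108)*65 = ((4 + √(186/11)/2) + 108)*65 = ((4 + (√2046/11)/2) + 108)*65 = ((4 + √2046/22) + 108)*65 = (112 + √2046/22)*65 = 7280 + 65*√2046/22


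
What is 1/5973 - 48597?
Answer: -290269880/5973 ≈ -48597.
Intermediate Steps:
1/5973 - 48597 = -290269880/5973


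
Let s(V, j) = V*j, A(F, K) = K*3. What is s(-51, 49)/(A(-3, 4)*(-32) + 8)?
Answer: 2499/376 ≈ 6.6463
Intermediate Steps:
A(F, K) = 3*K
s(-51, 49)/(A(-3, 4)*(-32) + 8) = (-51*49)/((3*4)*(-32) + 8) = -2499/(12*(-32) + 8) = -2499/(-384 + 8) = -2499/(-376) = -2499*(-1/376) = 2499/376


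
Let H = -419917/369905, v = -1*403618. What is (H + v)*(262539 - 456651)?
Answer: 28981064506613184/369905 ≈ 7.8347e+10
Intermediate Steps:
v = -403618
H = -419917/369905 (H = -419917*1/369905 = -419917/369905 ≈ -1.1352)
(H + v)*(262539 - 456651) = (-419917/369905 - 403618)*(262539 - 456651) = -149300736207/369905*(-194112) = 28981064506613184/369905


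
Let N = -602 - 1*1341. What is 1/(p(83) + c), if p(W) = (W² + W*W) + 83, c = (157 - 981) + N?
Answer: 1/11094 ≈ 9.0139e-5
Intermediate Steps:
N = -1943 (N = -602 - 1341 = -1943)
c = -2767 (c = (157 - 981) - 1943 = -824 - 1943 = -2767)
p(W) = 83 + 2*W² (p(W) = (W² + W²) + 83 = 2*W² + 83 = 83 + 2*W²)
1/(p(83) + c) = 1/((83 + 2*83²) - 2767) = 1/((83 + 2*6889) - 2767) = 1/((83 + 13778) - 2767) = 1/(13861 - 2767) = 1/11094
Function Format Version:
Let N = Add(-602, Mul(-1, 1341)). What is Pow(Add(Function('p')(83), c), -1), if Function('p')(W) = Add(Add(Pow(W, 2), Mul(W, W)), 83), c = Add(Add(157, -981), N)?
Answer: Rational(1, 11094) ≈ 9.0139e-5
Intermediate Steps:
N = -1943 (N = Add(-602, -1341) = -1943)
c = -2767 (c = Add(Add(157, -981), -1943) = Add(-824, -1943) = -2767)
Function('p')(W) = Add(83, Mul(2, Pow(W, 2))) (Function('p')(W) = Add(Add(Pow(W, 2), Pow(W, 2)), 83) = Add(Mul(2, Pow(W, 2)), 83) = Add(83, Mul(2, Pow(W, 2))))
Pow(Add(Function('p')(83), c), -1) = Pow(Add(Add(83, Mul(2, Pow(83, 2))), -2767), -1) = Pow(Add(Add(83, Mul(2, 6889)), -2767), -1) = Pow(Add(Add(83, 13778), -2767), -1) = Pow(Add(13861, -2767), -1) = Pow(11094, -1) = Rational(1, 11094)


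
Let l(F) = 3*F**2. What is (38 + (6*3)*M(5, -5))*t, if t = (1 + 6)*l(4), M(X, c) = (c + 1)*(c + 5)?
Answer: 12768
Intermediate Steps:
M(X, c) = (1 + c)*(5 + c)
t = 336 (t = (1 + 6)*(3*4**2) = 7*(3*16) = 7*48 = 336)
(38 + (6*3)*M(5, -5))*t = (38 + (6*3)*(5 + (-5)**2 + 6*(-5)))*336 = (38 + 18*(5 + 25 - 30))*336 = (38 + 18*0)*336 = (38 + 0)*336 = 38*336 = 12768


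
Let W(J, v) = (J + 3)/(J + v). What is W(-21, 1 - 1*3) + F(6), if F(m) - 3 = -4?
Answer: -5/23 ≈ -0.21739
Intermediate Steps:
F(m) = -1 (F(m) = 3 - 4 = -1)
W(J, v) = (3 + J)/(J + v)
W(-21, 1 - 1*3) + F(6) = (3 - 21)/(-21 + (1 - 1*3)) - 1 = -18/(-21 + (1 - 3)) - 1 = -18/(-21 - 2) - 1 = -18/(-23) - 1 = -1/23*(-18) - 1 = 18/23 - 1 = -5/23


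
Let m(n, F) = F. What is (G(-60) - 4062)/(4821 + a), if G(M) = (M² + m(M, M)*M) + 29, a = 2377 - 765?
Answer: 3167/6433 ≈ 0.49231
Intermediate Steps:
a = 1612
G(M) = 29 + 2*M² (G(M) = (M² + M*M) + 29 = (M² + M²) + 29 = 2*M² + 29 = 29 + 2*M²)
(G(-60) - 4062)/(4821 + a) = ((29 + 2*(-60)²) - 4062)/(4821 + 1612) = ((29 + 2*3600) - 4062)/6433 = ((29 + 7200) - 4062)*(1/6433) = (7229 - 4062)*(1/6433) = 3167*(1/6433) = 3167/6433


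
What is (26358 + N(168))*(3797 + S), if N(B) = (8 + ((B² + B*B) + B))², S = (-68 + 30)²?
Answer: 16804237869894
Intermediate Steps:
S = 1444 (S = (-38)² = 1444)
N(B) = (8 + B + 2*B²)² (N(B) = (8 + ((B² + B²) + B))² = (8 + (2*B² + B))² = (8 + (B + 2*B²))² = (8 + B + 2*B²)²)
(26358 + N(168))*(3797 + S) = (26358 + (8 + 168 + 2*168²)²)*(3797 + 1444) = (26358 + (8 + 168 + 2*28224)²)*5241 = (26358 + (8 + 168 + 56448)²)*5241 = (26358 + 56624²)*5241 = (26358 + 3206277376)*5241 = 3206303734*5241 = 16804237869894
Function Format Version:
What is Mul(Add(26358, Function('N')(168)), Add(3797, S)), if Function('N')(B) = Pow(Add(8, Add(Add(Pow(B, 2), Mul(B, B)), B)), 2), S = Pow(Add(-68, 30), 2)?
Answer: 16804237869894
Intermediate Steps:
S = 1444 (S = Pow(-38, 2) = 1444)
Function('N')(B) = Pow(Add(8, B, Mul(2, Pow(B, 2))), 2) (Function('N')(B) = Pow(Add(8, Add(Add(Pow(B, 2), Pow(B, 2)), B)), 2) = Pow(Add(8, Add(Mul(2, Pow(B, 2)), B)), 2) = Pow(Add(8, Add(B, Mul(2, Pow(B, 2)))), 2) = Pow(Add(8, B, Mul(2, Pow(B, 2))), 2))
Mul(Add(26358, Function('N')(168)), Add(3797, S)) = Mul(Add(26358, Pow(Add(8, 168, Mul(2, Pow(168, 2))), 2)), Add(3797, 1444)) = Mul(Add(26358, Pow(Add(8, 168, Mul(2, 28224)), 2)), 5241) = Mul(Add(26358, Pow(Add(8, 168, 56448), 2)), 5241) = Mul(Add(26358, Pow(56624, 2)), 5241) = Mul(Add(26358, 3206277376), 5241) = Mul(3206303734, 5241) = 16804237869894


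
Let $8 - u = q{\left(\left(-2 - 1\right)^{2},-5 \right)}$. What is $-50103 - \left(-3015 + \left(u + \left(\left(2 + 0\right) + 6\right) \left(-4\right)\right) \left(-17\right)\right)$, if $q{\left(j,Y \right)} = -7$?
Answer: $-47377$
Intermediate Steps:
$u = 15$ ($u = 8 - -7 = 8 + 7 = 15$)
$-50103 - \left(-3015 + \left(u + \left(\left(2 + 0\right) + 6\right) \left(-4\right)\right) \left(-17\right)\right) = -50103 - \left(-3015 + \left(15 + \left(\left(2 + 0\right) + 6\right) \left(-4\right)\right) \left(-17\right)\right) = -50103 - \left(-3015 + \left(15 + \left(2 + 6\right) \left(-4\right)\right) \left(-17\right)\right) = -50103 - \left(-3015 + \left(15 + 8 \left(-4\right)\right) \left(-17\right)\right) = -50103 - \left(-3015 + \left(15 - 32\right) \left(-17\right)\right) = -50103 - \left(-3015 - -289\right) = -50103 - \left(-3015 + 289\right) = -50103 - -2726 = -50103 + 2726 = -47377$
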